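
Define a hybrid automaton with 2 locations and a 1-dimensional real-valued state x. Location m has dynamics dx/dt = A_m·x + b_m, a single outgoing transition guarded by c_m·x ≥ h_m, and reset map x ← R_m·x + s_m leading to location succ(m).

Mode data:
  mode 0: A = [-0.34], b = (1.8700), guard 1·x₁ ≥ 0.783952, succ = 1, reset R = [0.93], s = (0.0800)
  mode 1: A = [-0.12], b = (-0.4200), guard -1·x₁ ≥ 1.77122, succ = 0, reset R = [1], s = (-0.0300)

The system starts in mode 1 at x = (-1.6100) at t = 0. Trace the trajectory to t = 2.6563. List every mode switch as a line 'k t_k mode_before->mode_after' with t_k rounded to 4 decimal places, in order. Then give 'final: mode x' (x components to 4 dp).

Mode 1: guard c·x = 1.7712 hit at Δt = 0.7430 (t = 0.7430), x⁻ = (-1.7712) → reset → x⁺ = (-1.8012), jump to mode 0
Mode 0: guard c·x = 0.7840 hit at Δt = 1.2855 (t = 2.0285), x⁻ = (0.7840) → reset → x⁺ = (0.8091), jump to mode 1
Mode 1: flow for 0.6278 to horizon, guard not reached → x = (0.4964)

1 0.7430 1->0
2 2.0285 0->1
final: 1 0.4964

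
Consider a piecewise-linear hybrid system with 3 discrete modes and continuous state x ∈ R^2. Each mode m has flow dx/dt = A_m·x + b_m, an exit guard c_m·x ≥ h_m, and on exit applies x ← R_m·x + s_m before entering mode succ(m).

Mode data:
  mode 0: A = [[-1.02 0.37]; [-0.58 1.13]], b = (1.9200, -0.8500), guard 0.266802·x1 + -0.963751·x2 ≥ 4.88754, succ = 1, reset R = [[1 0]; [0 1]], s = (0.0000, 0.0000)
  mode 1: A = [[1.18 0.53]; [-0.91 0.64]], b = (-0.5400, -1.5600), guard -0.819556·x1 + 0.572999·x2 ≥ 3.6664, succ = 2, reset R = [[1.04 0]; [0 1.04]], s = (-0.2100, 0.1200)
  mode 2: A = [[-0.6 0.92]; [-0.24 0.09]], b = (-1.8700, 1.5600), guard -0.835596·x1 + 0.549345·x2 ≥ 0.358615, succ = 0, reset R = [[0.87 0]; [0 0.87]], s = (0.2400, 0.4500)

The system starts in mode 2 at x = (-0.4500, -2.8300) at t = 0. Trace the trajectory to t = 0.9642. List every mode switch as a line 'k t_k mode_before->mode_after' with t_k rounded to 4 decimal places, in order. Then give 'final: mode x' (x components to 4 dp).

Mode 2: guard c·x = 0.3586 hit at Δt = 0.4063 (t = 0.4063), x⁻ = (-1.8564, -2.1709) → reset → x⁺ = (-1.3750, -1.4386), jump to mode 0
Mode 0: flow for 0.5579 to horizon, guard not reached → x = (-0.3046, -2.9939)

1 0.4063 2->0
final: 0 -0.3046 -2.9939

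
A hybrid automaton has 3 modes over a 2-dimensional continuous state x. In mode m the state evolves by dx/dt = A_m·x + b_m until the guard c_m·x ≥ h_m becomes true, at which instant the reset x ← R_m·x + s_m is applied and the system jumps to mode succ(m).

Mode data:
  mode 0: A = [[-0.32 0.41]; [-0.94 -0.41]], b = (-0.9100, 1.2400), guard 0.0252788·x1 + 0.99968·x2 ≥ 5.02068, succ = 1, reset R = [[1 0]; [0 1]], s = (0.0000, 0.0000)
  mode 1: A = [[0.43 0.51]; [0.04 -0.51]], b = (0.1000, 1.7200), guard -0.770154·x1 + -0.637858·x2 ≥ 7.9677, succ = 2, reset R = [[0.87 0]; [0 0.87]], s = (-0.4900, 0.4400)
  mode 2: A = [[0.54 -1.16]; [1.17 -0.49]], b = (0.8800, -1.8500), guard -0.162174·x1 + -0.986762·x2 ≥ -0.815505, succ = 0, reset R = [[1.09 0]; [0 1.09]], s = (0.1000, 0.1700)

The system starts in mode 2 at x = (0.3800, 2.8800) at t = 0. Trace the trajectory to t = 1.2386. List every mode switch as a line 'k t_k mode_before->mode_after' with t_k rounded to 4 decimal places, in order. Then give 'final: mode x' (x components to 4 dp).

Mode 2: guard c·x = -0.8155 hit at Δt = 0.6539 (t = 0.6539), x⁻ = (-0.5559, 0.9178) → reset → x⁺ = (-0.5060, 1.1704), jump to mode 0
Mode 0: flow for 0.5847 to horizon, guard not reached → x = (-0.5716, 1.8365)

1 0.6539 2->0
final: 0 -0.5716 1.8365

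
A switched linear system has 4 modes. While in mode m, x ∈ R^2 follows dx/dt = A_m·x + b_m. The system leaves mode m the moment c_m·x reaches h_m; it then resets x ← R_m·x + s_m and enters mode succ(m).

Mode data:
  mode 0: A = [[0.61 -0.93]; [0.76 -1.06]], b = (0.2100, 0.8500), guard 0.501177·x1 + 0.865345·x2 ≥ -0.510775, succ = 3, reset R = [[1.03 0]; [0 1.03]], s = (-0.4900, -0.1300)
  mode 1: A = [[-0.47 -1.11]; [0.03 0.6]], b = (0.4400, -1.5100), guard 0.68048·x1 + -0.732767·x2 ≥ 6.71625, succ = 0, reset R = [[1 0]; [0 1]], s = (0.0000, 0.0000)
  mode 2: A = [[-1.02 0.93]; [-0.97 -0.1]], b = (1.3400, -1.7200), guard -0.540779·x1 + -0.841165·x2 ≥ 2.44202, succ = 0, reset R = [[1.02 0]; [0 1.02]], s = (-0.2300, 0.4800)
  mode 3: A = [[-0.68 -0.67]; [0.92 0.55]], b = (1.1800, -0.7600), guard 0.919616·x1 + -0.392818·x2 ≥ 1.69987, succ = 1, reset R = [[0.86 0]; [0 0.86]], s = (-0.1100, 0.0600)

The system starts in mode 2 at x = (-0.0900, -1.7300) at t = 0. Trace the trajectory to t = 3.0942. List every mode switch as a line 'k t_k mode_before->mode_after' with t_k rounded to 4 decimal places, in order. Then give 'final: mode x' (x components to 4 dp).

1 0.7042 2->0
2 1.3512 0->3
3 2.1075 3->1
final: 1 3.4482 -4.4985

Mode 2: guard c·x = 2.4420 hit at Δt = 0.7042 (t = 0.7042), x⁻ = (-0.4256, -2.6295) → reset → x⁺ = (-0.6641, -2.2021), jump to mode 0
Mode 0: guard c·x = -0.5108 hit at Δt = 0.6470 (t = 1.3512), x⁻ = (0.2712, -0.7473) → reset → x⁺ = (-0.2106, -0.8998), jump to mode 3
Mode 3: guard c·x = 1.6999 hit at Δt = 0.7563 (t = 2.1075), x⁻ = (1.1206, -1.7039) → reset → x⁺ = (0.8537, -1.4054), jump to mode 1
Mode 1: flow for 0.9867 to horizon, guard not reached → x = (3.4482, -4.4985)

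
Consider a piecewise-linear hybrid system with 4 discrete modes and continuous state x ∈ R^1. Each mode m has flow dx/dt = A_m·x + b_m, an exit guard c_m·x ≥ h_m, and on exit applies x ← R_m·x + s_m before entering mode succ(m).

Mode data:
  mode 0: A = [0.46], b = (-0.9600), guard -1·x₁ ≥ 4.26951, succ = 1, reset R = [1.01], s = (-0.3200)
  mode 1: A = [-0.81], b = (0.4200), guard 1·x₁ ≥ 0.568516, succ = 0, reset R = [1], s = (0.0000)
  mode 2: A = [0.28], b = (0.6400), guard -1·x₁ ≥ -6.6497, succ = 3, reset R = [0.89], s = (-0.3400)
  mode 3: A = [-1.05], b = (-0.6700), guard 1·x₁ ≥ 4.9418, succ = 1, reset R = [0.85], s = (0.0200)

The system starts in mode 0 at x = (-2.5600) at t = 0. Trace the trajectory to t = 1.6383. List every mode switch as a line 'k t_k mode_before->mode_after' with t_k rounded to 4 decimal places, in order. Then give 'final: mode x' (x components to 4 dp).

Mode 0: guard c·x = 4.2695 hit at Δt = 0.6810 (t = 0.6810), x⁻ = (-4.2695) → reset → x⁺ = (-4.6322), jump to mode 1
Mode 1: flow for 0.9573 to horizon, guard not reached → x = (-1.8535)

1 0.6810 0->1
final: 1 -1.8535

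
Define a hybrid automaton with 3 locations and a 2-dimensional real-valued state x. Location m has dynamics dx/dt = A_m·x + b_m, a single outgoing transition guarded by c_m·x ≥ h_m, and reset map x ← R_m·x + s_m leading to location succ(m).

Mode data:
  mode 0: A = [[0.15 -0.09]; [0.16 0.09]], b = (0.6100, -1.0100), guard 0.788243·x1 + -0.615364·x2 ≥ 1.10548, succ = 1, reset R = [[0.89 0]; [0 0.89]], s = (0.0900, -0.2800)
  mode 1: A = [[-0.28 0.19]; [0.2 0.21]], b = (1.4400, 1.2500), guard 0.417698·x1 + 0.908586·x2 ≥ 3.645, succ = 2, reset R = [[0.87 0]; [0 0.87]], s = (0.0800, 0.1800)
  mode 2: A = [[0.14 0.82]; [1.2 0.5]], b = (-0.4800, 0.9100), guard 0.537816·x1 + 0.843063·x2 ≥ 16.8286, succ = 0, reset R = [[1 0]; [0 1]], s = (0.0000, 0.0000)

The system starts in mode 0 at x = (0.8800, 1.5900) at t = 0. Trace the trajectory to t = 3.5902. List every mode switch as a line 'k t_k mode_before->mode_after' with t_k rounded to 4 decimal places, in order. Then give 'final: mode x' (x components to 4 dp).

Mode 0: guard c·x = 1.1055 hit at Δt = 1.4030 (t = 1.4030), x⁻ = (1.8825, 0.6149) → reset → x⁺ = (1.7654, 0.2673), jump to mode 1
Mode 1: guard c·x = 3.6450 hit at Δt = 1.1774 (t = 2.5804), x⁻ = (2.9893, 2.6375) → reset → x⁺ = (2.6807, 2.4746), jump to mode 2
Mode 2: flow for 1.0098 to horizon, guard not reached → x = (8.2363, 12.3993)

1 1.4030 0->1
2 2.5804 1->2
final: 2 8.2363 12.3993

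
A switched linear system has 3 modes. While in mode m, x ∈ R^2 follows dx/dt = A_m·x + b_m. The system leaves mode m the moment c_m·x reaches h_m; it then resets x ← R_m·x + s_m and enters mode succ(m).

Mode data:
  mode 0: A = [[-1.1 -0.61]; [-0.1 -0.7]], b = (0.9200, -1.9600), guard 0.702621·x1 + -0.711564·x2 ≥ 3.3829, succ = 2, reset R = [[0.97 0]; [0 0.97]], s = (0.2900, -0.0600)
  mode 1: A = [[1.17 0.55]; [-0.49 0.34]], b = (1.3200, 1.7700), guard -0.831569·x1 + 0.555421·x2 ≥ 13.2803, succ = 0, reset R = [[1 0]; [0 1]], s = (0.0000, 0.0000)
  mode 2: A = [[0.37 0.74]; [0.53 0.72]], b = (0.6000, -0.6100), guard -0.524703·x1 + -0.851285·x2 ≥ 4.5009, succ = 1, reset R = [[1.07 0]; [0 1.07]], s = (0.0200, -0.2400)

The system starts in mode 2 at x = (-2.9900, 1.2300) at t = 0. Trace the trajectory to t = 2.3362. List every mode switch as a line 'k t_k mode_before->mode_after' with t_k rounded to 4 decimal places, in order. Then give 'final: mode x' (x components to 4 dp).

1 1.5477 2->1
final: 1 -10.8973 0.7415

Mode 2: guard c·x = 4.5009 hit at Δt = 1.5477 (t = 1.5477), x⁻ = (-4.2381, -2.6749) → reset → x⁺ = (-4.5148, -3.1022), jump to mode 1
Mode 1: flow for 0.7885 to horizon, guard not reached → x = (-10.8973, 0.7415)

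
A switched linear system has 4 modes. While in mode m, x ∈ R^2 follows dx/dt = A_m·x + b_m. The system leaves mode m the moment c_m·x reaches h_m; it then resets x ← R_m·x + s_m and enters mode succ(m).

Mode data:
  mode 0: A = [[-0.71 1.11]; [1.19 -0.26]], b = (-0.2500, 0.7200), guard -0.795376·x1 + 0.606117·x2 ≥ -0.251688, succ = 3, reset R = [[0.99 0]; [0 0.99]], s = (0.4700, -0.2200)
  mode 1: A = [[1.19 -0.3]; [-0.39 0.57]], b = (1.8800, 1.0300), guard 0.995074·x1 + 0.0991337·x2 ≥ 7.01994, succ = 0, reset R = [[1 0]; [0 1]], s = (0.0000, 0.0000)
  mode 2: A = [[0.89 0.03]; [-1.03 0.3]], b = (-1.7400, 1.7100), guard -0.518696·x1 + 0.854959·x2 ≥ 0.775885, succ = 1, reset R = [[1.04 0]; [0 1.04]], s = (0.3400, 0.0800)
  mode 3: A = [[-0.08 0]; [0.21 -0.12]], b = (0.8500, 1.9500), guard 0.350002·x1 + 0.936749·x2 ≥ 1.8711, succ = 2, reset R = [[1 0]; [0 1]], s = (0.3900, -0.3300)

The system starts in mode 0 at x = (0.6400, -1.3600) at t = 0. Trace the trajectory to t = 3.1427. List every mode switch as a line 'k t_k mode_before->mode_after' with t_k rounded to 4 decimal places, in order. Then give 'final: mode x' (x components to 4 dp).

Mode 0: guard c·x = -0.2517 hit at Δt = 0.5895 (t = 0.5895), x⁻ = (-0.2019, -0.6802) → reset → x⁺ = (0.2701, -0.8933), jump to mode 3
Mode 3: guard c·x = 1.8711 hit at Δt = 1.1815 (t = 1.7710), x⁻ = (1.2041, 1.5476) → reset → x⁺ = (1.5941, 1.2176), jump to mode 2
Mode 2: guard c·x = 0.7759 hit at Δt = 0.7509 (t = 2.5219), x⁻ = (1.2957, 1.6936) → reset → x⁺ = (1.6875, 1.8414), jump to mode 1
Mode 1: flow for 0.6208 to horizon, guard not reached → x = (4.6571, 2.5432)

1 0.5895 0->3
2 1.7710 3->2
3 2.5219 2->1
final: 1 4.6571 2.5432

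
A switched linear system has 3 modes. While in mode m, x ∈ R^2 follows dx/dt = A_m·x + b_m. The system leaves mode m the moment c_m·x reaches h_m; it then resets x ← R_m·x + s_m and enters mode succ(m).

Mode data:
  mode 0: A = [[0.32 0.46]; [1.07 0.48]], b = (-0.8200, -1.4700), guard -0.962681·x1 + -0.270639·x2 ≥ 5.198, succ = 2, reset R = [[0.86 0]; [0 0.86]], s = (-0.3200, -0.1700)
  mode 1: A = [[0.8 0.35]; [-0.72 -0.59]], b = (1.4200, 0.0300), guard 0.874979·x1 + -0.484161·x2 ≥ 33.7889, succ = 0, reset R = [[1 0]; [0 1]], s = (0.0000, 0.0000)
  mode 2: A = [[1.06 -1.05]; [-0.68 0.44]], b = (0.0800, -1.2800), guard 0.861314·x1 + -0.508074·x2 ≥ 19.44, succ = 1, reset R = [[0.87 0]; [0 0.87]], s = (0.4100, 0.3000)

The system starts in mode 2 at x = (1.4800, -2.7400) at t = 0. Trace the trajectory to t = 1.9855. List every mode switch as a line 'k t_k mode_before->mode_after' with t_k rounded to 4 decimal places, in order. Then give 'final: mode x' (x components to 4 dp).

Mode 2: guard c·x = 19.4400 hit at Δt = 1.0647 (t = 1.0647), x⁻ = (15.6921, -11.6601) → reset → x⁺ = (14.0621, -9.8443), jump to mode 1
Mode 1: flow for 0.9208 to horizon, guard not reached → x = (25.5389, -15.8124)

1 1.0647 2->1
final: 1 25.5389 -15.8124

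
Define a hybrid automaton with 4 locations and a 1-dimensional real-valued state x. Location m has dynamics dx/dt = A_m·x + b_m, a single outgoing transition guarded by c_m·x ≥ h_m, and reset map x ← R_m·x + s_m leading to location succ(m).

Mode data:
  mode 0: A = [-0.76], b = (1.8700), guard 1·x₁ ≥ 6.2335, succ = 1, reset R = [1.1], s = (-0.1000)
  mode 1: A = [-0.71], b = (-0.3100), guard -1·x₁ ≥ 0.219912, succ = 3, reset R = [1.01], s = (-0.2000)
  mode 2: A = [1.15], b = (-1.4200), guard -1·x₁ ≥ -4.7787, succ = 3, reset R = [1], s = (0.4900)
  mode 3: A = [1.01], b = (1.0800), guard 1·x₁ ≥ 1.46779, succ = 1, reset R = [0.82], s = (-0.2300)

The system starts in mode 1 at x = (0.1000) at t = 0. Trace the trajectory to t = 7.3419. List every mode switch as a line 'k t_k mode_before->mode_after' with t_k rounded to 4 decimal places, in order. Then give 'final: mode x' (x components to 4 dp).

1 1.2771 1->3
2 2.6297 3->1
3 5.2676 1->3
4 6.6202 3->1
final: 1 0.4082

Mode 1: guard c·x = 0.2199 hit at Δt = 1.2771 (t = 1.2771), x⁻ = (-0.2199) → reset → x⁺ = (-0.4221), jump to mode 3
Mode 3: guard c·x = 1.4678 hit at Δt = 1.3526 (t = 2.6297), x⁻ = (1.4678) → reset → x⁺ = (0.9736), jump to mode 1
Mode 1: guard c·x = 0.2199 hit at Δt = 2.6379 (t = 5.2676), x⁻ = (-0.2199) → reset → x⁺ = (-0.4221), jump to mode 3
Mode 3: guard c·x = 1.4678 hit at Δt = 1.3526 (t = 6.6202), x⁻ = (1.4678) → reset → x⁺ = (0.9736), jump to mode 1
Mode 1: flow for 0.7217 to horizon, guard not reached → x = (0.4082)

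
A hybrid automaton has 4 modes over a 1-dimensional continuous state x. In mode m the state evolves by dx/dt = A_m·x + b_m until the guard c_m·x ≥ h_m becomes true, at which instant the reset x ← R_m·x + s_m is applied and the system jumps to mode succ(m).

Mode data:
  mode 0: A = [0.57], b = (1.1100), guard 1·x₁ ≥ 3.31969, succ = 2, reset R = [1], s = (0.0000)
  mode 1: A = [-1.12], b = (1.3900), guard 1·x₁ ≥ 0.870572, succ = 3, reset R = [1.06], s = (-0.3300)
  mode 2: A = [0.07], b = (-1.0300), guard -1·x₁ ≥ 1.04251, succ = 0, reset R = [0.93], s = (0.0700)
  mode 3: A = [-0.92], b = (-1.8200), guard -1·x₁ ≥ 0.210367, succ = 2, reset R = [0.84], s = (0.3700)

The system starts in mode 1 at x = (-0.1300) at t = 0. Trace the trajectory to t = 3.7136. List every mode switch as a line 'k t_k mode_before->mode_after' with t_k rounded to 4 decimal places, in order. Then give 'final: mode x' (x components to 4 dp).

1 1.1683 1->3
2 1.5754 3->2
3 2.7422 2->0
final: 0 -0.1245

Mode 1: guard c·x = 0.8706 hit at Δt = 1.1683 (t = 1.1683), x⁻ = (0.8706) → reset → x⁺ = (0.5928), jump to mode 3
Mode 3: guard c·x = 0.2104 hit at Δt = 0.4071 (t = 1.5754), x⁻ = (-0.2104) → reset → x⁺ = (0.1933), jump to mode 2
Mode 2: guard c·x = 1.0425 hit at Δt = 1.1668 (t = 2.7422), x⁻ = (-1.0425) → reset → x⁺ = (-0.8995), jump to mode 0
Mode 0: flow for 0.9714 to horizon, guard not reached → x = (-0.1245)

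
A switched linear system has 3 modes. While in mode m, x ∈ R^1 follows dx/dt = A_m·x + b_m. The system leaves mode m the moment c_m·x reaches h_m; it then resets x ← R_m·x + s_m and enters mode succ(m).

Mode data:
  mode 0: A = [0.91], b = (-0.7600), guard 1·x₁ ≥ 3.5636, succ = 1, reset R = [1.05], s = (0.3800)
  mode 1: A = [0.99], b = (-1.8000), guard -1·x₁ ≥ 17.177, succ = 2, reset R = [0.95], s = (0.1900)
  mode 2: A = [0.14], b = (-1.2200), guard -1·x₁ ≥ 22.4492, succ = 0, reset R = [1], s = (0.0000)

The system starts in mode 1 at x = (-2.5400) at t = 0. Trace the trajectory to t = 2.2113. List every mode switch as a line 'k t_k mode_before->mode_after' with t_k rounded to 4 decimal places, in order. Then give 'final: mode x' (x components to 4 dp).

Mode 1: guard c·x = 17.1770 hit at Δt = 1.4870 (t = 1.4870), x⁻ = (-17.1770) → reset → x⁺ = (-16.1281), jump to mode 2
Mode 2: flow for 0.7243 to horizon, guard not reached → x = (-18.7794)

1 1.4870 1->2
final: 2 -18.7794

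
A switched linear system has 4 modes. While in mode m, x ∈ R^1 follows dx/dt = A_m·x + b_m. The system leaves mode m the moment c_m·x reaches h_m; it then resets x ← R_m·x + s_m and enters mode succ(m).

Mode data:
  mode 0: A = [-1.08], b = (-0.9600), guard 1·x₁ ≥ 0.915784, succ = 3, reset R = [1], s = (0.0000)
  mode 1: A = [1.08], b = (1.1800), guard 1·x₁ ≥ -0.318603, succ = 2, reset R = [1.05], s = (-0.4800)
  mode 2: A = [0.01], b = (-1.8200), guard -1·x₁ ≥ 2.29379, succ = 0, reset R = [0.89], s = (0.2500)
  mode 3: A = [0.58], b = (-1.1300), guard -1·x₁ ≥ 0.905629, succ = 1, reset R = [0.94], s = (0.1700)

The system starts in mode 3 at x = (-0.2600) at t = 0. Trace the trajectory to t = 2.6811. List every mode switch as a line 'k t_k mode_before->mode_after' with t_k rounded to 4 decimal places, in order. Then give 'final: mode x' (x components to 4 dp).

Mode 3: guard c·x = 0.9056 hit at Δt = 0.4422 (t = 0.4422), x⁻ = (-0.9056) → reset → x⁺ = (-0.6813), jump to mode 1
Mode 1: guard c·x = -0.3186 hit at Δt = 0.5854 (t = 1.0276), x⁻ = (-0.3186) → reset → x⁺ = (-0.8145), jump to mode 2
Mode 2: guard c·x = 2.2938 hit at Δt = 0.8059 (t = 1.8335), x⁻ = (-2.2938) → reset → x⁺ = (-1.7915), jump to mode 0
Mode 0: flow for 0.8476 to horizon, guard not reached → x = (-1.2502)

1 0.4422 3->1
2 1.0276 1->2
3 1.8335 2->0
final: 0 -1.2502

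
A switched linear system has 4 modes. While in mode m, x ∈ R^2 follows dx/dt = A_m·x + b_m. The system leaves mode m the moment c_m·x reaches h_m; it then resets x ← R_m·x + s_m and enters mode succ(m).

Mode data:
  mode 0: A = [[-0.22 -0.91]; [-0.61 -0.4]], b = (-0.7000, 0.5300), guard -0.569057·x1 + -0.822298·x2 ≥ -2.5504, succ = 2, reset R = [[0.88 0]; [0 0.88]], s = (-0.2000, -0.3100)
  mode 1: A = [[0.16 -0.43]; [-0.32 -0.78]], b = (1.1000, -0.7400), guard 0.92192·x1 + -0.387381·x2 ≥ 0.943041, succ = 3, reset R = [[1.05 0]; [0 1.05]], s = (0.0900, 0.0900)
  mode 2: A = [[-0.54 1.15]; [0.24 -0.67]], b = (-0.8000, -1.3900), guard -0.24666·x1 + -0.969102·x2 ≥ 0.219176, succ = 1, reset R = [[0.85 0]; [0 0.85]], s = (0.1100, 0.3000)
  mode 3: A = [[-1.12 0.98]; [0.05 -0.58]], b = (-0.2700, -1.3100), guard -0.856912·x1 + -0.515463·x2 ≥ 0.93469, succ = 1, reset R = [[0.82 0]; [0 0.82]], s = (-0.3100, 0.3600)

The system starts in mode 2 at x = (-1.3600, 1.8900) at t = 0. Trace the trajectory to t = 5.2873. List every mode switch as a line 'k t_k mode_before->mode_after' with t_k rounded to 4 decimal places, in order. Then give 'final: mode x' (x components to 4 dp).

1 0.8856 2->1
2 2.0669 1->3
3 3.0237 3->1
4 3.9434 1->3
5 4.6890 3->1
final: 1 0.2558 -0.7674

Mode 2: guard c·x = 0.2192 hit at Δt = 0.8856 (t = 0.8856), x⁻ = (-0.7948, -0.0239) → reset → x⁺ = (-0.5656, 0.2797), jump to mode 1
Mode 1: guard c·x = 0.9430 hit at Δt = 1.1813 (t = 2.0669), x⁻ = (0.8117, -0.5027) → reset → x⁺ = (0.9423, -0.4379), jump to mode 3
Mode 3: guard c·x = 0.9347 hit at Δt = 0.9568 (t = 3.0237), x⁻ = (-0.3647, -1.2070) → reset → x⁺ = (-0.6091, -0.6297), jump to mode 1
Mode 1: guard c·x = 0.9430 hit at Δt = 0.9197 (t = 3.9434), x⁻ = (0.6817, -0.8121) → reset → x⁺ = (0.8057, -0.7627), jump to mode 3
Mode 3: guard c·x = 0.9347 hit at Δt = 0.7456 (t = 4.6890), x⁻ = (-0.3189, -1.2832) → reset → x⁺ = (-0.5715, -0.6922), jump to mode 1
Mode 1: flow for 0.5983 to horizon, guard not reached → x = (0.2558, -0.7674)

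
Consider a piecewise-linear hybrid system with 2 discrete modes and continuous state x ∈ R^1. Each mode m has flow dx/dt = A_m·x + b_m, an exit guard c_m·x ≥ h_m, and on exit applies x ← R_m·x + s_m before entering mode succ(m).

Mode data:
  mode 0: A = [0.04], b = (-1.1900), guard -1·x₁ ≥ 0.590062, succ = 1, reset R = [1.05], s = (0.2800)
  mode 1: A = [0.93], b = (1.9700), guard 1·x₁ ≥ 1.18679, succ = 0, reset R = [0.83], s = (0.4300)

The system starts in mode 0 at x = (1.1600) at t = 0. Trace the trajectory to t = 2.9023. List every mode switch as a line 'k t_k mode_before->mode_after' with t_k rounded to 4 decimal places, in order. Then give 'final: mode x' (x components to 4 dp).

Mode 0: guard c·x = 0.5901 hit at Δt = 1.4853 (t = 1.4853), x⁻ = (-0.5901) → reset → x⁺ = (-0.3396), jump to mode 1
Mode 1: guard c·x = 1.1868 hit at Δt = 0.6662 (t = 2.1515), x⁻ = (1.1868) → reset → x⁺ = (1.4150), jump to mode 0
Mode 0: flow for 0.7508 to horizon, guard not reached → x = (0.5512)

1 1.4853 0->1
2 2.1515 1->0
final: 0 0.5512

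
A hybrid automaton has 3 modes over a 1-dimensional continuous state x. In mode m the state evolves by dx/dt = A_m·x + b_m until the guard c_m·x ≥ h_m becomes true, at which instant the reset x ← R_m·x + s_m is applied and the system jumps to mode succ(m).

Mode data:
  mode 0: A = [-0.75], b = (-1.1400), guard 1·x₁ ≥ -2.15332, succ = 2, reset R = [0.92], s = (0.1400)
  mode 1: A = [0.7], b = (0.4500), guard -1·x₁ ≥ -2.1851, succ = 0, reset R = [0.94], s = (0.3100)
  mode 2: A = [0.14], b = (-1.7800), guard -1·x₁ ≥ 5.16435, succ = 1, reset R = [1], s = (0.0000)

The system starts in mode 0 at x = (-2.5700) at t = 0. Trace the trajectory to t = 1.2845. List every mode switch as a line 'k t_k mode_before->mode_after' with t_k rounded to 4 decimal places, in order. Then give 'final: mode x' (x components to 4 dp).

1 0.6741 0->2
final: 2 -3.1396

Mode 0: guard c·x = -2.1533 hit at Δt = 0.6741 (t = 0.6741), x⁻ = (-2.1533) → reset → x⁺ = (-1.8411), jump to mode 2
Mode 2: flow for 0.6104 to horizon, guard not reached → x = (-3.1396)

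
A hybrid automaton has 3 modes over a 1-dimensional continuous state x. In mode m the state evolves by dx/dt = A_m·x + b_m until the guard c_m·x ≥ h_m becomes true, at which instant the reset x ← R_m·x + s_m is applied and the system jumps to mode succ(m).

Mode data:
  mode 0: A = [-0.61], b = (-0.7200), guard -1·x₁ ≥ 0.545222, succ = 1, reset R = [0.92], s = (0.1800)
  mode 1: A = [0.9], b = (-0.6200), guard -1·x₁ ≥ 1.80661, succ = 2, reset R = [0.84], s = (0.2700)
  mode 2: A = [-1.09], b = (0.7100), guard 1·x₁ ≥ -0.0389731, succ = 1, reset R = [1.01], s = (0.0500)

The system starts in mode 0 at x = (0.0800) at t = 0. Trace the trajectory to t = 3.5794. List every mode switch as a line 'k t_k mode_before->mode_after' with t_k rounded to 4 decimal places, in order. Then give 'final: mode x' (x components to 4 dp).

1 1.1235 0->1
2 2.1280 1->2
3 3.0563 2->1
final: 1 -0.3972

Mode 0: guard c·x = 0.5452 hit at Δt = 1.1235 (t = 1.1235), x⁻ = (-0.5452) → reset → x⁺ = (-0.3216), jump to mode 1
Mode 1: guard c·x = 1.8066 hit at Δt = 1.0045 (t = 2.1280), x⁻ = (-1.8066) → reset → x⁺ = (-1.2476), jump to mode 2
Mode 2: guard c·x = -0.0390 hit at Δt = 0.9283 (t = 3.0563), x⁻ = (-0.0390) → reset → x⁺ = (0.0106), jump to mode 1
Mode 1: flow for 0.5231 to horizon, guard not reached → x = (-0.3972)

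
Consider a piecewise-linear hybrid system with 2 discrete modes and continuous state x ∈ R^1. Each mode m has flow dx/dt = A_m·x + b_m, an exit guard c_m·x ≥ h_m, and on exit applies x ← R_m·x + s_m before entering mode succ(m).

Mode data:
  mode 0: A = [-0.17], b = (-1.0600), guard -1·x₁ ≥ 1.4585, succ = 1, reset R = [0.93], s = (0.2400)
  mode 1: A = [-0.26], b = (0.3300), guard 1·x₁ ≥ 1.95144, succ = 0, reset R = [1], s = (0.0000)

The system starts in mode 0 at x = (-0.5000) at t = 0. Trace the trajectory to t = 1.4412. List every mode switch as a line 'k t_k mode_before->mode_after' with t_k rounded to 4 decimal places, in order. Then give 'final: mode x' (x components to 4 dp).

Mode 0: guard c·x = 1.4585 hit at Δt = 1.0757 (t = 1.0757), x⁻ = (-1.4585) → reset → x⁺ = (-1.1164), jump to mode 1
Mode 1: flow for 0.3655 to horizon, guard not reached → x = (-0.9001)

1 1.0757 0->1
final: 1 -0.9001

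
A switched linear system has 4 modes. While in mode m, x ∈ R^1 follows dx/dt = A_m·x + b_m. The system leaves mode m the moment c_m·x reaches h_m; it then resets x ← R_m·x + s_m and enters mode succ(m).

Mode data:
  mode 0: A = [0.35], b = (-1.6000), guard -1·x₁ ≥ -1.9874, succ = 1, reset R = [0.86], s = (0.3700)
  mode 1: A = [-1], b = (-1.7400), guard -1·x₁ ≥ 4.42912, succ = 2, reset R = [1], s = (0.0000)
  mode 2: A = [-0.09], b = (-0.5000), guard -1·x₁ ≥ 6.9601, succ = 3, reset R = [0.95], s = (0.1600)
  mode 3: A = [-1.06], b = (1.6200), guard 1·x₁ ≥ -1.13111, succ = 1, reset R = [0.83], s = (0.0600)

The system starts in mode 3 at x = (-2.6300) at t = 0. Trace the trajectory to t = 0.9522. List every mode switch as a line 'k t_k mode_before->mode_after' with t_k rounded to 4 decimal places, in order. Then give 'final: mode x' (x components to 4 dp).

1 0.4217 3->1
final: 1 -1.2334

Mode 3: guard c·x = -1.1311 hit at Δt = 0.4217 (t = 0.4217), x⁻ = (-1.1311) → reset → x⁺ = (-0.8788), jump to mode 1
Mode 1: flow for 0.5305 to horizon, guard not reached → x = (-1.2334)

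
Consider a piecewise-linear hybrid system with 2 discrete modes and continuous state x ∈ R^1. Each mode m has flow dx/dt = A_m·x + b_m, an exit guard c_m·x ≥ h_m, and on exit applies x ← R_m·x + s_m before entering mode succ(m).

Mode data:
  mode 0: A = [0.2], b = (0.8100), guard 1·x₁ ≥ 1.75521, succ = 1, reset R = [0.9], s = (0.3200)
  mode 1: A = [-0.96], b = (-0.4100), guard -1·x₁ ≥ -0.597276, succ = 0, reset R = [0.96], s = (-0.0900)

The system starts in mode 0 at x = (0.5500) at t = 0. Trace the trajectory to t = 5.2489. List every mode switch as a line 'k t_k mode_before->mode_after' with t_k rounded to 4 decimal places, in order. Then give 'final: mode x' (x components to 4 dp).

Mode 0: guard c·x = 1.7552 hit at Δt = 1.1635 (t = 1.1635), x⁻ = (1.7552) → reset → x⁺ = (1.8997), jump to mode 1
Mode 1: guard c·x = -0.5973 hit at Δt = 0.8546 (t = 2.0181), x⁻ = (0.5973) → reset → x⁺ = (0.4834), jump to mode 0
Mode 0: guard c·x = 1.7552 hit at Δt = 1.2364 (t = 3.2545), x⁻ = (1.7552) → reset → x⁺ = (1.8997), jump to mode 1
Mode 1: guard c·x = -0.5973 hit at Δt = 0.8546 (t = 4.1091), x⁻ = (0.5973) → reset → x⁺ = (0.4834), jump to mode 0
Mode 0: flow for 1.1398 to horizon, guard not reached → x = (1.6441)

1 1.1635 0->1
2 2.0181 1->0
3 3.2545 0->1
4 4.1091 1->0
final: 0 1.6441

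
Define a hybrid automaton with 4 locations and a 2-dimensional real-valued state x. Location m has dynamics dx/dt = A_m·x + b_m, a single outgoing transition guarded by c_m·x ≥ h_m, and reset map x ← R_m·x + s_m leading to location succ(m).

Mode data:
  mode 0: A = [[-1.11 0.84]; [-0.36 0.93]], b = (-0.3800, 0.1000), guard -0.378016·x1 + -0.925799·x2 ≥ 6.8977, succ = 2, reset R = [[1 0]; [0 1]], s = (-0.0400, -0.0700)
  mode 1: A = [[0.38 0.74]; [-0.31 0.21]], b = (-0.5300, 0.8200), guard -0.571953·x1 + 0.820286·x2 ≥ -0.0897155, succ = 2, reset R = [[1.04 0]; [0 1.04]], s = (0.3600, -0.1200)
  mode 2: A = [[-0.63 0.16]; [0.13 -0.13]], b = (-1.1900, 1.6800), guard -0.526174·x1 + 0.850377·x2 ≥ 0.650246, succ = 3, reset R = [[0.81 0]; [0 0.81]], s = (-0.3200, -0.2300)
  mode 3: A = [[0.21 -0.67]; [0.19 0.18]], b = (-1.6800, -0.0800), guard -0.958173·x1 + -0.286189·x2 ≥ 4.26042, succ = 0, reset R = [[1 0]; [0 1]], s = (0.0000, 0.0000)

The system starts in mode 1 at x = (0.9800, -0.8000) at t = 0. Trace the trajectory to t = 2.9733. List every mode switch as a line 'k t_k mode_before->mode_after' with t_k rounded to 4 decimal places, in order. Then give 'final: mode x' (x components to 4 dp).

Mode 1: guard c·x = -0.0897 hit at Δt = 1.3132 (t = 1.3132), x⁻ = (0.0706, -0.0602) → reset → x⁺ = (0.4334, -0.1826), jump to mode 2
Mode 2: guard c·x = 0.6502 hit at Δt = 0.5032 (t = 1.8164), x⁻ = (-0.1792, 0.6538) → reset → x⁺ = (-0.4651, 0.2996), jump to mode 3
Mode 3: flow for 1.1569 to horizon, guard not reached → x = (-2.9203, -0.1318)

1 1.3132 1->2
2 1.8164 2->3
final: 3 -2.9203 -0.1318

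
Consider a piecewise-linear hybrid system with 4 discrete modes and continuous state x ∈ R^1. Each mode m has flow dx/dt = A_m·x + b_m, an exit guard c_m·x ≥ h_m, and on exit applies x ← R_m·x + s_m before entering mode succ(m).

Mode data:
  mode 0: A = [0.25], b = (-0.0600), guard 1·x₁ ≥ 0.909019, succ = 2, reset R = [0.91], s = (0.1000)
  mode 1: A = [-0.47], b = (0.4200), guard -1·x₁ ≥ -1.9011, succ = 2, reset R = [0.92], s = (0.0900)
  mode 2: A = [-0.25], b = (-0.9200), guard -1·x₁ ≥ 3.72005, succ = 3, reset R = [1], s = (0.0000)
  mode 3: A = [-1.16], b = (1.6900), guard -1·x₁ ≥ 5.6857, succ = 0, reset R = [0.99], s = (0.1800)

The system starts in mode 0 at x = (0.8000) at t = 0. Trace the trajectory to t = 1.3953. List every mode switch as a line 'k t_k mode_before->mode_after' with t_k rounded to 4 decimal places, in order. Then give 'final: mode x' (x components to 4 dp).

Mode 0: guard c·x = 0.9090 hit at Δt = 0.7115 (t = 0.7115), x⁻ = (0.9090) → reset → x⁺ = (0.9272), jump to mode 2
Mode 2: flow for 0.6838 to horizon, guard not reached → x = (0.2033)

1 0.7115 0->2
final: 2 0.2033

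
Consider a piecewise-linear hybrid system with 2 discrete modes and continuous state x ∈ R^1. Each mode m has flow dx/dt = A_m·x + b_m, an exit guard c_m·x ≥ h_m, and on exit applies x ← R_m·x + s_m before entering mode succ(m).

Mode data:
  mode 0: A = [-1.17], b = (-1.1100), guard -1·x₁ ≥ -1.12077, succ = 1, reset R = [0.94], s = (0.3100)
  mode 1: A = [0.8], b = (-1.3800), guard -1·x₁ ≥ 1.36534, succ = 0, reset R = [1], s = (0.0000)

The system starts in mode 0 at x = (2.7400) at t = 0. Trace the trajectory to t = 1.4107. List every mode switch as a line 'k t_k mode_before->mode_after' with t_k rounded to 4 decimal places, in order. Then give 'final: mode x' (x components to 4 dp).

1 0.4940 0->1
final: 1 0.9724

Mode 0: guard c·x = -1.1208 hit at Δt = 0.4940 (t = 0.4940), x⁻ = (1.1208) → reset → x⁺ = (1.3635), jump to mode 1
Mode 1: flow for 0.9167 to horizon, guard not reached → x = (0.9724)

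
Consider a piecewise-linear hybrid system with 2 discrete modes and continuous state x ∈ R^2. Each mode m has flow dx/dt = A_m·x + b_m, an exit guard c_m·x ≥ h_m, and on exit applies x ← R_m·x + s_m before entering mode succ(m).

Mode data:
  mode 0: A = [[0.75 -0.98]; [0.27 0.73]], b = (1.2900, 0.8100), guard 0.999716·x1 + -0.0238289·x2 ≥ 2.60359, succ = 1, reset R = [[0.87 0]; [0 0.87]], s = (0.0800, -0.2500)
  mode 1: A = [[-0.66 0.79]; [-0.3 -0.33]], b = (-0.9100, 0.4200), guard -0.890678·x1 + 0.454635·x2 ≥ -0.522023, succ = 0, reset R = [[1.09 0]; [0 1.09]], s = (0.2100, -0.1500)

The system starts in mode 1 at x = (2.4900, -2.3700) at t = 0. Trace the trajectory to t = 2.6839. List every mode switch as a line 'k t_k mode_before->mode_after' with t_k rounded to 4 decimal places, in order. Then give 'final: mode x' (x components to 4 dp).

1 0.8714 1->0
2 1.4951 0->1
3 2.3268 1->0
final: 0 1.2827 -1.9825

Mode 1: guard c·x = -0.5220 hit at Δt = 0.8714 (t = 0.8714), x⁻ = (-0.2606, -1.6589) → reset → x⁺ = (-0.0741, -1.9581), jump to mode 0
Mode 0: guard c·x = 2.6036 hit at Δt = 0.6237 (t = 1.4951), x⁻ = (2.5512, -2.2291) → reset → x⁺ = (2.2995, -2.1893), jump to mode 1
Mode 1: guard c·x = -0.5220 hit at Δt = 0.8317 (t = 2.3268), x⁻ = (-0.2011, -1.5422) → reset → x⁺ = (-0.0092, -1.8310), jump to mode 0
Mode 0: flow for 0.3571 to horizon, guard not reached → x = (1.2827, -1.9825)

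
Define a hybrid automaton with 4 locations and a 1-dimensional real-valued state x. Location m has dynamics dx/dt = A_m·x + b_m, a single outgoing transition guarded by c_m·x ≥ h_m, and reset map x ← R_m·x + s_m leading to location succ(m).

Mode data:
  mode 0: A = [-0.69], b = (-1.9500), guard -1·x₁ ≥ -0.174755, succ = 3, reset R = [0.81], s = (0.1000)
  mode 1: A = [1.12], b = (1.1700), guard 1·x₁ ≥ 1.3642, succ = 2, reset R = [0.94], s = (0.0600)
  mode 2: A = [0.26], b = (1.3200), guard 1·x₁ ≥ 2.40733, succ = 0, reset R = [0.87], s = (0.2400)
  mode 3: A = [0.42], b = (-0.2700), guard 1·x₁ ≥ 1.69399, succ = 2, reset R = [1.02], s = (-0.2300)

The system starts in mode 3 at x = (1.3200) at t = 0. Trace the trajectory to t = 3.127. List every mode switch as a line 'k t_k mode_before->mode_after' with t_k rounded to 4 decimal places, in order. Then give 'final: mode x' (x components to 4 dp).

Mode 3: guard c·x = 1.6940 hit at Δt = 1.0470 (t = 1.0470), x⁻ = (1.6940) → reset → x⁺ = (1.4979), jump to mode 2
Mode 2: guard c·x = 2.4073 hit at Δt = 0.4983 (t = 1.5453), x⁻ = (2.4073) → reset → x⁺ = (2.3344), jump to mode 0
Mode 0: guard c·x = -0.1748 hit at Δt = 0.7857 (t = 2.3310), x⁻ = (0.1748) → reset → x⁺ = (0.2416), jump to mode 3
Mode 3: flow for 0.7960 to horizon, guard not reached → x = (0.0822)

1 1.0470 3->2
2 1.5453 2->0
3 2.3310 0->3
final: 3 0.0822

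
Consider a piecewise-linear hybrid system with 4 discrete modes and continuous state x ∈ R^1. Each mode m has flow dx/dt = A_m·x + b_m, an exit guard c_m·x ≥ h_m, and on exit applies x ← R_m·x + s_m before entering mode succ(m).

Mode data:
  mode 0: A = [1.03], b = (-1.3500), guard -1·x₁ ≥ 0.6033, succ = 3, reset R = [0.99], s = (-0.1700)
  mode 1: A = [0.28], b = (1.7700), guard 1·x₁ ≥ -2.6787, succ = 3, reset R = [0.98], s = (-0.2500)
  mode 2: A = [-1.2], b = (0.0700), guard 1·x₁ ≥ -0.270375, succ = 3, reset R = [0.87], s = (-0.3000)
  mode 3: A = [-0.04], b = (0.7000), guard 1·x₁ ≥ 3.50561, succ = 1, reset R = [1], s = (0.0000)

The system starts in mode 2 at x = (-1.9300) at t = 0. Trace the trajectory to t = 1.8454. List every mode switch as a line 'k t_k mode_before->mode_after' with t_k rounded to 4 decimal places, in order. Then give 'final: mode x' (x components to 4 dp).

Mode 2: guard c·x = -0.2704 hit at Δt = 1.4999 (t = 1.4999), x⁻ = (-0.2704) → reset → x⁺ = (-0.5352), jump to mode 3
Mode 3: flow for 0.3455 to horizon, guard not reached → x = (-0.2877)

1 1.4999 2->3
final: 3 -0.2877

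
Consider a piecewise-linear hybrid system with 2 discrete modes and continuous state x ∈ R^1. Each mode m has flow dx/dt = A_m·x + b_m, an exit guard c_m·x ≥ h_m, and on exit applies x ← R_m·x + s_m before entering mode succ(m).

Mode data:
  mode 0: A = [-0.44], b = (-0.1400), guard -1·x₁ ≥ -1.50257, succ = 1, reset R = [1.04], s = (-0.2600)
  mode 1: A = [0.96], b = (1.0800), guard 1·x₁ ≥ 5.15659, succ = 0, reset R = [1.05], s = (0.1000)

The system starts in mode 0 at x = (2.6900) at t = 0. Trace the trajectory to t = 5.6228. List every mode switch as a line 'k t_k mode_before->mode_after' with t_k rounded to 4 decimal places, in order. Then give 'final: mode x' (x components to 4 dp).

Mode 0: guard c·x = -1.5026 hit at Δt = 1.1411 (t = 1.1411), x⁻ = (1.5026) → reset → x⁺ = (1.3027), jump to mode 1
Mode 1: guard c·x = 5.1566 hit at Δt = 0.9903 (t = 2.1314), x⁻ = (5.1566) → reset → x⁺ = (5.5144), jump to mode 0
Mode 0: guard c·x = -1.5026 hit at Δt = 2.6459 (t = 4.7773), x⁻ = (1.5026) → reset → x⁺ = (1.3027), jump to mode 1
Mode 1: flow for 0.8455 to horizon, guard not reached → x = (4.3411)

1 1.1411 0->1
2 2.1314 1->0
3 4.7773 0->1
final: 1 4.3411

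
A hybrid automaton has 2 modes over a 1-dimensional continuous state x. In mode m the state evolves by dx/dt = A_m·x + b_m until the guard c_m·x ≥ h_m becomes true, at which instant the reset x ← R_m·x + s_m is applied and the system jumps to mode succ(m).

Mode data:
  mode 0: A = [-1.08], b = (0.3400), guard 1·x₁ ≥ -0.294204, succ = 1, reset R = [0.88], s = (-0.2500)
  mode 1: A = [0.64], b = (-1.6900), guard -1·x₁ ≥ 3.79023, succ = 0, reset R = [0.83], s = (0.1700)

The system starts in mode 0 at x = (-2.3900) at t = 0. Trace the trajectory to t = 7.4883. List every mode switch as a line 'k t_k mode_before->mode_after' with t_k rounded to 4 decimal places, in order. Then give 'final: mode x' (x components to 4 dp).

Mode 0: guard c·x = -0.2942 hit at Δt = 1.3805 (t = 1.3805), x⁻ = (-0.2942) → reset → x⁺ = (-0.5089), jump to mode 1
Mode 1: guard c·x = 3.7902 hit at Δt = 1.1154 (t = 2.4959), x⁻ = (-3.7902) → reset → x⁺ = (-2.9759), jump to mode 0
Mode 0: guard c·x = -0.2942 hit at Δt = 1.5620 (t = 4.0579), x⁻ = (-0.2942) → reset → x⁺ = (-0.5089), jump to mode 1
Mode 1: guard c·x = 3.7902 hit at Δt = 1.1154 (t = 5.1733), x⁻ = (-3.7902) → reset → x⁺ = (-2.9759), jump to mode 0
Mode 0: guard c·x = -0.2942 hit at Δt = 1.5620 (t = 6.7354), x⁻ = (-0.2942) → reset → x⁺ = (-0.5089), jump to mode 1
Mode 1: flow for 0.7529 to horizon, guard not reached → x = (-2.4587)

1 1.3805 0->1
2 2.4959 1->0
3 4.0579 0->1
4 5.1733 1->0
5 6.7354 0->1
final: 1 -2.4587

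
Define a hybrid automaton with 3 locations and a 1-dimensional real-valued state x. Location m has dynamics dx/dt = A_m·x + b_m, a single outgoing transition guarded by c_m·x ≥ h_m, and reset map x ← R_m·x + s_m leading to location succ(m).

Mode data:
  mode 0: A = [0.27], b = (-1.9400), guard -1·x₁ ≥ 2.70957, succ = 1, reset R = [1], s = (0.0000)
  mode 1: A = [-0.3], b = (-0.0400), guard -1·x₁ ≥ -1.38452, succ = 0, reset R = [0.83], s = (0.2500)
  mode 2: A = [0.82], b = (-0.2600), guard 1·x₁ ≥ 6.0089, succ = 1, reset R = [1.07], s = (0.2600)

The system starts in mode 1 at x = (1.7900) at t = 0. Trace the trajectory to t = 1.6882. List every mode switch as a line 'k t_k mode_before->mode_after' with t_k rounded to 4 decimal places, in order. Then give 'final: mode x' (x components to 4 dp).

1 0.7892 1->0
final: 0 -0.1904

Mode 1: guard c·x = -1.3845 hit at Δt = 0.7892 (t = 0.7892), x⁻ = (1.3845) → reset → x⁺ = (1.3992), jump to mode 0
Mode 0: flow for 0.8990 to horizon, guard not reached → x = (-0.1904)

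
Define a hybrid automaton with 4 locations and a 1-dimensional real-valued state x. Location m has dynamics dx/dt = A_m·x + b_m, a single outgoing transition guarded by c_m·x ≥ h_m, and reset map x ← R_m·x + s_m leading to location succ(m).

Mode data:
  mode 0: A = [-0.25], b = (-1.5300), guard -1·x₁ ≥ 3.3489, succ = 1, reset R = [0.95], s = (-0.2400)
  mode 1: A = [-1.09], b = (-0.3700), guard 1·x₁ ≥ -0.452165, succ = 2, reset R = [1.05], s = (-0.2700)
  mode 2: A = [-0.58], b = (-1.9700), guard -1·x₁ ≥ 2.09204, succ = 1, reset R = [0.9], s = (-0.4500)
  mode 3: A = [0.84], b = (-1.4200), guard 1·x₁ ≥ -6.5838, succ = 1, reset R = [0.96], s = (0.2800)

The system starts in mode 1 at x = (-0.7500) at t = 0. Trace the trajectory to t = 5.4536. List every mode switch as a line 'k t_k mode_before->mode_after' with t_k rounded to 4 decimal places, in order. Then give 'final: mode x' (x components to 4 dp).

1 1.1859 1->2
2 2.4090 2->1
3 5.0445 1->2
final: 2 -1.3049

Mode 1: guard c·x = -0.4522 hit at Δt = 1.1859 (t = 1.1859), x⁻ = (-0.4522) → reset → x⁺ = (-0.7448), jump to mode 2
Mode 2: guard c·x = 2.0920 hit at Δt = 1.2231 (t = 2.4090), x⁻ = (-2.0920) → reset → x⁺ = (-2.3328), jump to mode 1
Mode 1: guard c·x = -0.4522 hit at Δt = 2.6355 (t = 5.0445), x⁻ = (-0.4522) → reset → x⁺ = (-0.7448), jump to mode 2
Mode 2: flow for 0.4091 to horizon, guard not reached → x = (-1.3049)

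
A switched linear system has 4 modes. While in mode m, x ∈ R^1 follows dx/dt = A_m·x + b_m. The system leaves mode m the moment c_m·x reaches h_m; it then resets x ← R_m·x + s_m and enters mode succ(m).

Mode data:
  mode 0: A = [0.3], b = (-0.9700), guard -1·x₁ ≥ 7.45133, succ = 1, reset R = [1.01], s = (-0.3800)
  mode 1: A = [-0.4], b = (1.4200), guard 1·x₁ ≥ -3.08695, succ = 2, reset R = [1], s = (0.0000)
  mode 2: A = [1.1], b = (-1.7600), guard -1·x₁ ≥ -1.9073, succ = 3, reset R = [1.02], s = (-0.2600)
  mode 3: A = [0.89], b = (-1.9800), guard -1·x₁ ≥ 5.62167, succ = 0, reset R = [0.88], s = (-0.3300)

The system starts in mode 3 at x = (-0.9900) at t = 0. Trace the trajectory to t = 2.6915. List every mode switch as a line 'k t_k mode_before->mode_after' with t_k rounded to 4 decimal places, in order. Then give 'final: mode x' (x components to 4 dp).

Mode 3: guard c·x = 5.6217 hit at Δt = 1.0026 (t = 1.0026), x⁻ = (-5.6217) → reset → x⁺ = (-5.2771), jump to mode 0
Mode 0: guard c·x = 7.4513 hit at Δt = 0.7584 (t = 1.7610), x⁻ = (-7.4513) → reset → x⁺ = (-7.9058), jump to mode 1
Mode 1: flow for 0.9305 to horizon, guard not reached → x = (-4.3456)

1 1.0026 3->0
2 1.7610 0->1
final: 1 -4.3456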